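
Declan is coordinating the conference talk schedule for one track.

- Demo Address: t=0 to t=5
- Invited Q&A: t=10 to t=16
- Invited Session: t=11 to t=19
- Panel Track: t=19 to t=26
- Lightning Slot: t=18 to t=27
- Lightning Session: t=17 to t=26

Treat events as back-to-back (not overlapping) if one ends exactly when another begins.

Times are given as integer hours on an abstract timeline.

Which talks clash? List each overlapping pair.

Invited Q&A & Invited Session, Invited Session & Lightning Session, Invited Session & Lightning Slot, Lightning Session & Lightning Slot, Lightning Session & Panel Track, Lightning Slot & Panel Track

Sorted by start: Demo Address, Invited Q&A, Invited Session, Lightning Session, Lightning Slot, Panel Track.
Invited Q&A starts after Demo Address ends; Demo Address is clear from here.
Invited Session starts before Invited Q&A ends → Invited Q&A and Invited Session overlap.
Lightning Session starts after Invited Q&A ends; Invited Q&A is clear from here.
Lightning Session starts before Invited Session ends → Invited Session and Lightning Session overlap.
Lightning Slot starts before Invited Session ends → Invited Session and Lightning Slot overlap.
Panel Track starts exactly when Invited Session ends (back-to-back, no overlap).
Lightning Slot starts before Lightning Session ends → Lightning Session and Lightning Slot overlap.
Panel Track starts before Lightning Session ends → Lightning Session and Panel Track overlap.
Panel Track starts before Lightning Slot ends → Lightning Slot and Panel Track overlap.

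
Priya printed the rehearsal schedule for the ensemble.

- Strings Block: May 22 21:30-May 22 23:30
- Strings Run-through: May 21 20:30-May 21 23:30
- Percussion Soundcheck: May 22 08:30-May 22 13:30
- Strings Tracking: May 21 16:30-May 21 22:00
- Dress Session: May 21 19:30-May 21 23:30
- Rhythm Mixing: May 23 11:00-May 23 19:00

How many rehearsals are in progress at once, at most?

3

Sweep the timeline, counting +1 at each start and −1 at each end (ends before starts at a tie):
May 21 16:30 start Strings Tracking → 1
May 21 19:30 start Dress Session → 2
May 21 20:30 start Strings Run-through → 3
May 21 22:00 end Strings Tracking → 2
May 21 23:30 end Dress Session → 1
May 21 23:30 end Strings Run-through → 0
May 22 08:30 start Percussion Soundcheck → 1
May 22 13:30 end Percussion Soundcheck → 0
May 22 21:30 start Strings Block → 1
May 22 23:30 end Strings Block → 0
May 23 11:00 start Rhythm Mixing → 1
May 23 19:00 end Rhythm Mixing → 0
Peak is 3, at May 21 20:30 (Dress Session, Strings Run-through, Strings Tracking).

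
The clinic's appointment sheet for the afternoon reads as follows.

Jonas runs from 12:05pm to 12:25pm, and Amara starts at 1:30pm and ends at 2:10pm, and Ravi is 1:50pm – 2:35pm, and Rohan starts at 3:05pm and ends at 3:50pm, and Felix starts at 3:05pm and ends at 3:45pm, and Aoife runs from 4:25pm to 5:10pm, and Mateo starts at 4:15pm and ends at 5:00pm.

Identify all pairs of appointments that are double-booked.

Amara & Ravi, Aoife & Mateo, Felix & Rohan

Sorted by start: Jonas, Amara, Ravi, Rohan, Felix, Mateo, Aoife.
Amara starts after Jonas ends, so Jonas has no further overlaps.
Ravi starts before Amara ends → Amara and Ravi overlap.
Rohan starts after Amara ends, so Amara has no further overlaps.
Rohan starts after Ravi ends, so Ravi has no further overlaps.
Felix starts before Rohan ends → Rohan and Felix overlap.
Mateo starts after Rohan ends, so Rohan has no further overlaps.
Mateo starts after Felix ends, so Felix has no further overlaps.
Aoife starts before Mateo ends → Mateo and Aoife overlap.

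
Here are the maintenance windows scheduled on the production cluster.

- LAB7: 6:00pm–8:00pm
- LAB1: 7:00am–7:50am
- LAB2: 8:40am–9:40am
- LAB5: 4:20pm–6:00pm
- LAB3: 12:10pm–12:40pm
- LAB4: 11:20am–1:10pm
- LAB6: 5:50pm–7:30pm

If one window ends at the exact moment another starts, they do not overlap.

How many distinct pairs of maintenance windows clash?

3

Check each pair: they overlap iff neither finishes before the other starts.
Sorted by start: LAB1, LAB2, LAB4, LAB3, LAB5, LAB6, LAB7.
LAB2 starts after LAB1 ends — done with LAB1.
LAB4 starts after LAB2 ends — done with LAB2.
LAB3 starts before LAB4 ends → LAB4 and LAB3 overlap.
LAB5 starts after LAB4 ends — done with LAB4.
LAB5 starts after LAB3 ends — done with LAB3.
LAB6 starts before LAB5 ends → LAB5 and LAB6 overlap.
LAB7 starts exactly when LAB5 ends (back-to-back, no overlap).
LAB7 starts before LAB6 ends → LAB6 and LAB7 overlap.
Overlapping pairs: LAB3 & LAB4, LAB5 & LAB6, LAB6 & LAB7 — 3 in total.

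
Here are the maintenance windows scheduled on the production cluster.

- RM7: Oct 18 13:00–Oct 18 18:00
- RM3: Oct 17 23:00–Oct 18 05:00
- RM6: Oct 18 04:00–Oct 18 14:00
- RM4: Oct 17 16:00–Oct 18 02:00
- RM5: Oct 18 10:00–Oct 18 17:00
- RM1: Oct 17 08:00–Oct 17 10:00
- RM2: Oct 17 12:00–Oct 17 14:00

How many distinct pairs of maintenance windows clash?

5

Sorted by start: RM1, RM2, RM4, RM3, RM6, RM5, RM7.
RM2 starts after RM1 ends — done with RM1.
RM4 starts after RM2 ends — done with RM2.
RM3 starts before RM4 ends → RM4 and RM3 overlap.
RM6 starts after RM4 ends — done with RM4.
RM6 starts before RM3 ends → RM3 and RM6 overlap.
RM5 starts after RM3 ends — done with RM3.
RM5 starts before RM6 ends → RM6 and RM5 overlap.
RM7 starts before RM6 ends → RM6 and RM7 overlap.
RM7 starts before RM5 ends → RM5 and RM7 overlap.
Overlapping pairs: RM3 & RM4, RM3 & RM6, RM5 & RM6, RM5 & RM7, RM6 & RM7 — 5 in total.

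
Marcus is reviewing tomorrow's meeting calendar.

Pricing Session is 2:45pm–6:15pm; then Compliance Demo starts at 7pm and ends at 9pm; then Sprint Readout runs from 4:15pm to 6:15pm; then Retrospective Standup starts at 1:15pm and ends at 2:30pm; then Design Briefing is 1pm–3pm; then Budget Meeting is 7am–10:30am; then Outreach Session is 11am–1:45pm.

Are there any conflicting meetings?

Yes

Sorted by start: Budget Meeting, Outreach Session, Design Briefing, Retrospective Standup, Pricing Session, Sprint Readout, Compliance Demo.
Outreach Session starts after Budget Meeting ends; Budget Meeting is clear from here.
Design Briefing starts before Outreach Session ends → Outreach Session and Design Briefing overlap.
That's a conflict, so the schedule is not conflict-free.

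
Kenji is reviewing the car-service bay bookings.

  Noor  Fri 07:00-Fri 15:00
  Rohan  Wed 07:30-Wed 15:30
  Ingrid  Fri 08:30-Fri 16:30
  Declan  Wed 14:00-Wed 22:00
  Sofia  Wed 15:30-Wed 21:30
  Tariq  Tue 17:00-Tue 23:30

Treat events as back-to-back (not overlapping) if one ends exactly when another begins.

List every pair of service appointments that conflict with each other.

Declan & Rohan, Declan & Sofia, Ingrid & Noor

Sorted by start: Tariq, Rohan, Declan, Sofia, Noor, Ingrid.
Rohan starts after Tariq ends — done with Tariq.
Declan starts before Rohan ends → Rohan and Declan overlap.
Sofia starts exactly when Rohan ends (back-to-back, no overlap) — done with Rohan.
Sofia starts before Declan ends → Declan and Sofia overlap.
Noor starts after Declan ends — done with Declan.
Noor starts after Sofia ends — done with Sofia.
Ingrid starts before Noor ends → Noor and Ingrid overlap.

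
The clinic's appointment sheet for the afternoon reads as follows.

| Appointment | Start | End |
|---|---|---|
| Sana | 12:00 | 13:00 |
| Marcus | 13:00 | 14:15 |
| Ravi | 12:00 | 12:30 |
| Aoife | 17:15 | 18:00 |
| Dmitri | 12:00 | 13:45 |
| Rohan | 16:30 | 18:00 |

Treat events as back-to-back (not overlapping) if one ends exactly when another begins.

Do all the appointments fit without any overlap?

Sorted by start: Dmitri, Ravi, Sana, Marcus, Rohan, Aoife.
Ravi starts before Dmitri ends → Dmitri and Ravi overlap.
That's a conflict, so the schedule is not conflict-free.

No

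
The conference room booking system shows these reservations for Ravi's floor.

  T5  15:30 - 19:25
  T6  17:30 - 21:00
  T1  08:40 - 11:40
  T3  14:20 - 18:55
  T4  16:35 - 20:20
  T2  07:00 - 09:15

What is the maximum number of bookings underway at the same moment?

Sort all start/end points and keep a running count:
07:00 start T2 → 1
08:40 start T1 → 2
09:15 end T2 → 1
11:40 end T1 → 0
14:20 start T3 → 1
15:30 start T5 → 2
16:35 start T4 → 3
17:30 start T6 → 4
18:55 end T3 → 3
19:25 end T5 → 2
20:20 end T4 → 1
21:00 end T6 → 0
Peak is 4, at 17:30 (T3, T4, T5, T6).

4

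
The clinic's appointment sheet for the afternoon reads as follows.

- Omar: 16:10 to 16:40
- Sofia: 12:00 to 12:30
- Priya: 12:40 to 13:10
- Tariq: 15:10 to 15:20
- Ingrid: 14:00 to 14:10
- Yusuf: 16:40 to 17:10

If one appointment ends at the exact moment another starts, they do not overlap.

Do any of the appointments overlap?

Sorted by start: Sofia, Priya, Ingrid, Tariq, Omar, Yusuf.
Priya starts after Sofia ends, so Sofia has no further overlaps.
Ingrid starts after Priya ends, so Priya has no further overlaps.
Tariq starts after Ingrid ends, so Ingrid has no further overlaps.
Omar starts after Tariq ends, so Tariq has no further overlaps.
Yusuf starts exactly when Omar ends (back-to-back, no overlap).
Every pair is clear; the schedule has no overlaps.

No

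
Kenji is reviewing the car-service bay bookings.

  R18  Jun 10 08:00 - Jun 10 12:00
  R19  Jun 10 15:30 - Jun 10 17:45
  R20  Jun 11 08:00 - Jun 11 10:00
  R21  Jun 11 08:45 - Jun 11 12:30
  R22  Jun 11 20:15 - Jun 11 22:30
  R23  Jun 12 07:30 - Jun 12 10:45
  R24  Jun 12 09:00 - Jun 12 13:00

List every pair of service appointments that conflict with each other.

R20 & R21, R23 & R24

Sorted by start: R18, R19, R20, R21, R22, R23, R24.
R19 starts after R18 ends, so nothing later overlaps R18 either.
R20 starts after R19 ends, so nothing later overlaps R19 either.
R21 starts before R20 ends → R20 and R21 overlap.
R22 starts after R20 ends, so nothing later overlaps R20 either.
R22 starts after R21 ends, so nothing later overlaps R21 either.
R23 starts after R22 ends, so nothing later overlaps R22 either.
R24 starts before R23 ends → R23 and R24 overlap.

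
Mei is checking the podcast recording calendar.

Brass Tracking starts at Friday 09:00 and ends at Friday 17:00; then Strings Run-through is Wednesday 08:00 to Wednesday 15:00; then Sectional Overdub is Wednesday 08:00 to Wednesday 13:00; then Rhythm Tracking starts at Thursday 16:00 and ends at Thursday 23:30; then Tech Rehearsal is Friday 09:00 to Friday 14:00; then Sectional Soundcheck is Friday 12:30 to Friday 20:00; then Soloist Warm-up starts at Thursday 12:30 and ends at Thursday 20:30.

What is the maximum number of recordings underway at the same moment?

Walk through starts and ends in time order (an end at T is processed before a start at T):
Wednesday 08:00 start Sectional Overdub → 1
Wednesday 08:00 start Strings Run-through → 2
Wednesday 13:00 end Sectional Overdub → 1
Wednesday 15:00 end Strings Run-through → 0
Thursday 12:30 start Soloist Warm-up → 1
Thursday 16:00 start Rhythm Tracking → 2
Thursday 20:30 end Soloist Warm-up → 1
Thursday 23:30 end Rhythm Tracking → 0
Friday 09:00 start Brass Tracking → 1
Friday 09:00 start Tech Rehearsal → 2
Friday 12:30 start Sectional Soundcheck → 3
Friday 14:00 end Tech Rehearsal → 2
Friday 17:00 end Brass Tracking → 1
Friday 20:00 end Sectional Soundcheck → 0
Peak is 3, at Friday 12:30 (Brass Tracking, Sectional Soundcheck, Tech Rehearsal).

3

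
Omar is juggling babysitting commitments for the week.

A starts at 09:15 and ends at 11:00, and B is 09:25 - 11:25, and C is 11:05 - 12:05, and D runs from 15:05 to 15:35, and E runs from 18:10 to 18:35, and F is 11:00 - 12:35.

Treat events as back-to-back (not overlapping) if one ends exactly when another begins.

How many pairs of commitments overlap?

Sorted by start: A, B, F, C, D, E.
B starts before A ends → A and B overlap.
F starts exactly when A ends (back-to-back, no overlap); A is clear from here.
F starts before B ends → B and F overlap.
C starts before B ends → B and C overlap.
D starts after B ends; B is clear from here.
C starts before F ends → F and C overlap.
D starts after F ends; F is clear from here.
D starts after C ends; C is clear from here.
E starts after D ends.
Overlapping pairs: A & B, B & C, B & F, C & F — 4 in total.

4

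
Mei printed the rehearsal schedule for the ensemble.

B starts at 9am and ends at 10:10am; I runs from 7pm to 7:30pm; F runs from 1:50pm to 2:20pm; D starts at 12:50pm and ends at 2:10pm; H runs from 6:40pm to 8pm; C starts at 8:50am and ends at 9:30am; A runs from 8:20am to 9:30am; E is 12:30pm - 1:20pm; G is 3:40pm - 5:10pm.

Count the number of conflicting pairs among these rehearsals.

6

Check each pair: they overlap iff neither finishes before the other starts.
Sorted by start: A, C, B, E, D, F, G, H, I.
C starts before A ends → A and C overlap.
B starts before A ends → A and B overlap.
E starts after A ends, so A has no further overlaps.
B starts before C ends → C and B overlap.
E starts after C ends, so C has no further overlaps.
E starts after B ends, so B has no further overlaps.
D starts before E ends → E and D overlap.
F starts after E ends, so E has no further overlaps.
F starts before D ends → D and F overlap.
G starts after D ends, so D has no further overlaps.
G starts after F ends, so F has no further overlaps.
H starts after G ends, so G has no further overlaps.
I starts before H ends → H and I overlap.
Overlapping pairs: A & B, A & C, B & C, D & E, D & F, H & I — 6 in total.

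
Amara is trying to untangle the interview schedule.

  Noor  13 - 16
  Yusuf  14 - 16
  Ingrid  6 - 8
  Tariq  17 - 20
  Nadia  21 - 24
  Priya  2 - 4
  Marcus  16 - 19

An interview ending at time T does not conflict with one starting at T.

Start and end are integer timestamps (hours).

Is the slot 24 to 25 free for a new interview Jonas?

Priya: ends 4 at or before Jonas starts 24 → clear.
Ingrid: ends 8 at or before Jonas starts 24 → clear.
Noor: ends 16 at or before Jonas starts 24 → clear.
Yusuf: ends 16 at or before Jonas starts 24 → clear.
Marcus: ends 19 at or before Jonas starts 24 → clear.
Tariq: ends 20 at or before Jonas starts 24 → clear.
Nadia: ends 24 at or before Jonas starts 24 → clear.

Yes — the slot is free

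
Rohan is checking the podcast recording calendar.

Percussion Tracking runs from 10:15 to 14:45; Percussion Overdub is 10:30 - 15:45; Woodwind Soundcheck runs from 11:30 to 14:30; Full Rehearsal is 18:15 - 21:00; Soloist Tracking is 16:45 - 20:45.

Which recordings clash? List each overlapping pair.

Full Rehearsal & Soloist Tracking, Percussion Overdub & Percussion Tracking, Percussion Overdub & Woodwind Soundcheck, Percussion Tracking & Woodwind Soundcheck

Sorted by start: Percussion Tracking, Percussion Overdub, Woodwind Soundcheck, Soloist Tracking, Full Rehearsal.
Percussion Overdub starts before Percussion Tracking ends → Percussion Tracking and Percussion Overdub overlap.
Woodwind Soundcheck starts before Percussion Tracking ends → Percussion Tracking and Woodwind Soundcheck overlap.
Soloist Tracking starts after Percussion Tracking ends, so nothing later overlaps Percussion Tracking either.
Woodwind Soundcheck starts before Percussion Overdub ends → Percussion Overdub and Woodwind Soundcheck overlap.
Soloist Tracking starts after Percussion Overdub ends, so nothing later overlaps Percussion Overdub either.
Soloist Tracking starts after Woodwind Soundcheck ends, so nothing later overlaps Woodwind Soundcheck either.
Full Rehearsal starts before Soloist Tracking ends → Soloist Tracking and Full Rehearsal overlap.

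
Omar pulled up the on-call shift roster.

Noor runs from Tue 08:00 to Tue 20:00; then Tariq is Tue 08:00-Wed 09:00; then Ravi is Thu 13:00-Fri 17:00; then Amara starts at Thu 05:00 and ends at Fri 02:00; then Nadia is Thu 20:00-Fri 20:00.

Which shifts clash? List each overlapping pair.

Amara & Nadia, Amara & Ravi, Nadia & Ravi, Noor & Tariq

Sorted by start: Noor, Tariq, Amara, Ravi, Nadia.
Tariq starts before Noor ends → Noor and Tariq overlap.
Amara starts after Noor ends; Noor is clear from here.
Amara starts after Tariq ends; Tariq is clear from here.
Ravi starts before Amara ends → Amara and Ravi overlap.
Nadia starts before Amara ends → Amara and Nadia overlap.
Nadia starts before Ravi ends → Ravi and Nadia overlap.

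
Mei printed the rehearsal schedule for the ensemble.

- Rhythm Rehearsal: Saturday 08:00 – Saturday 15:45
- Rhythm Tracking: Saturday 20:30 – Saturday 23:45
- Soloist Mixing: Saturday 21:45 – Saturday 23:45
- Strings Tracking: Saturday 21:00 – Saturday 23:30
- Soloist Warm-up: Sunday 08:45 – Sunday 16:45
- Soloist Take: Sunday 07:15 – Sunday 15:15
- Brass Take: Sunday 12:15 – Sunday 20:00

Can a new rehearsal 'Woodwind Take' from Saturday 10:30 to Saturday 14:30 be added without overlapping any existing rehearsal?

No — it overlaps Rhythm Rehearsal

Rhythm Rehearsal: starts Saturday 08:00 before Woodwind Take ends Saturday 14:30, and ends Saturday 15:45 after Woodwind Take starts Saturday 10:30 → overlap.
Rhythm Tracking: starts Saturday 20:30 at or after Woodwind Take ends Saturday 14:30 → clear.
Strings Tracking: starts Saturday 21:00 at or after Woodwind Take ends Saturday 14:30 → clear.
Soloist Mixing: starts Saturday 21:45 at or after Woodwind Take ends Saturday 14:30 → clear.
Soloist Take: starts Sunday 07:15 at or after Woodwind Take ends Saturday 14:30 → clear.
Soloist Warm-up: starts Sunday 08:45 at or after Woodwind Take ends Saturday 14:30 → clear.
Brass Take: starts Sunday 12:15 at or after Woodwind Take ends Saturday 14:30 → clear.
Woodwind Take overlaps Rhythm Rehearsal.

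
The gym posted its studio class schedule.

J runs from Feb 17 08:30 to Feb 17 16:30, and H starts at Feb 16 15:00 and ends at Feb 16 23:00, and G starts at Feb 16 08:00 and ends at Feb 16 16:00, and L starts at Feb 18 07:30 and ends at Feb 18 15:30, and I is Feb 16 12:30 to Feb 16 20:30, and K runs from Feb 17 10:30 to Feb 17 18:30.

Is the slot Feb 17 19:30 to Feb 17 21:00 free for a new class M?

Yes — the slot is free

G: ends Feb 16 16:00 at or before M starts Feb 17 19:30 → clear.
I: ends Feb 16 20:30 at or before M starts Feb 17 19:30 → clear.
H: ends Feb 16 23:00 at or before M starts Feb 17 19:30 → clear.
J: ends Feb 17 16:30 at or before M starts Feb 17 19:30 → clear.
K: ends Feb 17 18:30 at or before M starts Feb 17 19:30 → clear.
L: starts Feb 18 07:30 at or after M ends Feb 17 21:00 → clear.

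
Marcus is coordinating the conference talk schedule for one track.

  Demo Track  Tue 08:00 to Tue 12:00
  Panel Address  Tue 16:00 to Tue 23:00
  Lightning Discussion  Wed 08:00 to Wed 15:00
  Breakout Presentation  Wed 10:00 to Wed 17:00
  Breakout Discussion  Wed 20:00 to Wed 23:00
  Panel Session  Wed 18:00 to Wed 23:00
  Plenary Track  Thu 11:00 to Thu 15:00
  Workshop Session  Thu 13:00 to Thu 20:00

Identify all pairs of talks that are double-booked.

Sorted by start: Demo Track, Panel Address, Lightning Discussion, Breakout Presentation, Panel Session, Breakout Discussion, Plenary Track, Workshop Session.
Panel Address starts after Demo Track ends; Demo Track is clear from here.
Lightning Discussion starts after Panel Address ends; Panel Address is clear from here.
Breakout Presentation starts before Lightning Discussion ends → Lightning Discussion and Breakout Presentation overlap.
Panel Session starts after Lightning Discussion ends; Lightning Discussion is clear from here.
Panel Session starts after Breakout Presentation ends; Breakout Presentation is clear from here.
Breakout Discussion starts before Panel Session ends → Panel Session and Breakout Discussion overlap.
Plenary Track starts after Panel Session ends; Panel Session is clear from here.
Plenary Track starts after Breakout Discussion ends; Breakout Discussion is clear from here.
Workshop Session starts before Plenary Track ends → Plenary Track and Workshop Session overlap.

Breakout Discussion & Panel Session, Breakout Presentation & Lightning Discussion, Plenary Track & Workshop Session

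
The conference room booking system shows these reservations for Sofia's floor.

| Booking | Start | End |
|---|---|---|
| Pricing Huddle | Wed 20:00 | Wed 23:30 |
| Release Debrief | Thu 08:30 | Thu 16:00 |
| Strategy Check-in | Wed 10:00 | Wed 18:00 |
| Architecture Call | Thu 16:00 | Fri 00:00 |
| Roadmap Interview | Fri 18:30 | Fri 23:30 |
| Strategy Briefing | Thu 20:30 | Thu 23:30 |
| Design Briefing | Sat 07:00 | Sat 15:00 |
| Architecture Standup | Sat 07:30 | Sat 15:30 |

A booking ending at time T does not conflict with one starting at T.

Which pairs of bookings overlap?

Architecture Call & Strategy Briefing, Architecture Standup & Design Briefing

Sorted by start: Strategy Check-in, Pricing Huddle, Release Debrief, Architecture Call, Strategy Briefing, Roadmap Interview, Design Briefing, Architecture Standup.
Pricing Huddle starts after Strategy Check-in ends; Strategy Check-in is clear from here.
Release Debrief starts after Pricing Huddle ends; Pricing Huddle is clear from here.
Architecture Call starts exactly when Release Debrief ends (back-to-back, no overlap); Release Debrief is clear from here.
Strategy Briefing starts before Architecture Call ends → Architecture Call and Strategy Briefing overlap.
Roadmap Interview starts after Architecture Call ends; Architecture Call is clear from here.
Roadmap Interview starts after Strategy Briefing ends; Strategy Briefing is clear from here.
Design Briefing starts after Roadmap Interview ends; Roadmap Interview is clear from here.
Architecture Standup starts before Design Briefing ends → Design Briefing and Architecture Standup overlap.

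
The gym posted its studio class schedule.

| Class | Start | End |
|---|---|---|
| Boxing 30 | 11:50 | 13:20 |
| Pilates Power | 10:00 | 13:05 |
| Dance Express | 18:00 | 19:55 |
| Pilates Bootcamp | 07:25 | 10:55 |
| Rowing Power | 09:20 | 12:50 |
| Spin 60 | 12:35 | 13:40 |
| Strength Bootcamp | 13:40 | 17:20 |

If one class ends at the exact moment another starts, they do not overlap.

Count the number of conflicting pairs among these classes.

Two intervals overlap when each starts before the other ends.
Sorted by start: Pilates Bootcamp, Rowing Power, Pilates Power, Boxing 30, Spin 60, Strength Bootcamp, Dance Express.
Rowing Power starts before Pilates Bootcamp ends → Pilates Bootcamp and Rowing Power overlap.
Pilates Power starts before Pilates Bootcamp ends → Pilates Bootcamp and Pilates Power overlap.
Boxing 30 starts after Pilates Bootcamp ends, so Pilates Bootcamp has no further overlaps.
Pilates Power starts before Rowing Power ends → Rowing Power and Pilates Power overlap.
Boxing 30 starts before Rowing Power ends → Rowing Power and Boxing 30 overlap.
Spin 60 starts before Rowing Power ends → Rowing Power and Spin 60 overlap.
Strength Bootcamp starts after Rowing Power ends, so Rowing Power has no further overlaps.
Boxing 30 starts before Pilates Power ends → Pilates Power and Boxing 30 overlap.
Spin 60 starts before Pilates Power ends → Pilates Power and Spin 60 overlap.
Strength Bootcamp starts after Pilates Power ends, so Pilates Power has no further overlaps.
Spin 60 starts before Boxing 30 ends → Boxing 30 and Spin 60 overlap.
Strength Bootcamp starts after Boxing 30 ends, so Boxing 30 has no further overlaps.
Strength Bootcamp starts exactly when Spin 60 ends (back-to-back, no overlap), so Spin 60 has no further overlaps.
Dance Express starts after Strength Bootcamp ends.
Overlapping pairs: Boxing 30 & Pilates Power, Boxing 30 & Rowing Power, Boxing 30 & Spin 60, Pilates Bootcamp & Pilates Power, Pilates Bootcamp & Rowing Power, Pilates Power & Rowing Power, Pilates Power & Spin 60, Rowing Power & Spin 60 — 8 in total.

8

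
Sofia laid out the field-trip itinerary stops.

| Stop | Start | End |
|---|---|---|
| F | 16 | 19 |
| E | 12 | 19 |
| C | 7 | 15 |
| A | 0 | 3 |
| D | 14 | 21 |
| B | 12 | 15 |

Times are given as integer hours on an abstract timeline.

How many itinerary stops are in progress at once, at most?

4

Sort all start/end points and keep a running count:
0 start A → 1
3 end A → 0
7 start C → 1
12 start B → 2
12 start E → 3
14 start D → 4
15 end B → 3
15 end C → 2
16 start F → 3
19 end E → 2
19 end F → 1
21 end D → 0
Peak is 4, at 14 (B, C, D, E).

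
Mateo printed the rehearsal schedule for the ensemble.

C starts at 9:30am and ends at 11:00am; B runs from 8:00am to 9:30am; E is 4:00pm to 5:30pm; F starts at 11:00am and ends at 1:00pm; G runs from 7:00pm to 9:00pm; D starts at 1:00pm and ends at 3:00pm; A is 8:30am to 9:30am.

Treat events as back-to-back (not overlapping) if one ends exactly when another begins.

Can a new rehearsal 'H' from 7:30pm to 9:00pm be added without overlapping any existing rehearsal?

No — it overlaps G

B: ends 9:30am at or before H starts 7:30pm → clear.
A: ends 9:30am at or before H starts 7:30pm → clear.
C: ends 11:00am at or before H starts 7:30pm → clear.
F: ends 1:00pm at or before H starts 7:30pm → clear.
D: ends 3:00pm at or before H starts 7:30pm → clear.
E: ends 5:30pm at or before H starts 7:30pm → clear.
G: starts 7:00pm before H ends 9:00pm, and ends 9:00pm after H starts 7:30pm → overlap.
H overlaps G.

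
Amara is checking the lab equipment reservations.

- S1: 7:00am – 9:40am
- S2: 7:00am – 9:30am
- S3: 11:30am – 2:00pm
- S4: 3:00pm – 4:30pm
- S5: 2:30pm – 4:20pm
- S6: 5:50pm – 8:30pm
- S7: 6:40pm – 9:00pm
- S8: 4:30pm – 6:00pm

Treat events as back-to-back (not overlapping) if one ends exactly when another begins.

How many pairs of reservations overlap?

4

Sorted by start: S1, S2, S3, S5, S4, S8, S6, S7.
S2 starts before S1 ends → S1 and S2 overlap.
S3 starts after S1 ends — done with S1.
S3 starts after S2 ends — done with S2.
S5 starts after S3 ends — done with S3.
S4 starts before S5 ends → S5 and S4 overlap.
S8 starts after S5 ends — done with S5.
S8 starts exactly when S4 ends (back-to-back, no overlap) — done with S4.
S6 starts before S8 ends → S8 and S6 overlap.
S7 starts after S8 ends.
S7 starts before S6 ends → S6 and S7 overlap.
Overlapping pairs: S1 & S2, S4 & S5, S6 & S7, S6 & S8 — 4 in total.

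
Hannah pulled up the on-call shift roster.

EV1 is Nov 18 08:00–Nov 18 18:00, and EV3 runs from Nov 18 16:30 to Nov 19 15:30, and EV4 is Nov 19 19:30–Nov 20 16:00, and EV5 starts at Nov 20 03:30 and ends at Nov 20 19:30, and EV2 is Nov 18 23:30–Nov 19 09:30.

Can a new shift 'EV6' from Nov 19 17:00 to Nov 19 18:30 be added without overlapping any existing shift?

Yes — the slot is free

EV1: ends Nov 18 18:00 at or before EV6 starts Nov 19 17:00 → clear.
EV3: ends Nov 19 15:30 at or before EV6 starts Nov 19 17:00 → clear.
EV2: ends Nov 19 09:30 at or before EV6 starts Nov 19 17:00 → clear.
EV4: starts Nov 19 19:30 at or after EV6 ends Nov 19 18:30 → clear.
EV5: starts Nov 20 03:30 at or after EV6 ends Nov 19 18:30 → clear.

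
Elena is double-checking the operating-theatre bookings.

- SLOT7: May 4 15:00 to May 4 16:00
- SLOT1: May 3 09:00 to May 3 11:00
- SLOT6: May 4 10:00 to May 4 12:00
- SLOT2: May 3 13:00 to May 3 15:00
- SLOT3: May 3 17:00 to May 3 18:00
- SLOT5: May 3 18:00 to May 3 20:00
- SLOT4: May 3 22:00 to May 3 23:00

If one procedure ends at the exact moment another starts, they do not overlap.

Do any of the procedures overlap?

Sorted by start: SLOT1, SLOT2, SLOT3, SLOT5, SLOT4, SLOT6, SLOT7.
SLOT2 starts after SLOT1 ends; SLOT1 is clear from here.
SLOT3 starts after SLOT2 ends; SLOT2 is clear from here.
SLOT5 starts exactly when SLOT3 ends (back-to-back, no overlap); SLOT3 is clear from here.
SLOT4 starts after SLOT5 ends; SLOT5 is clear from here.
SLOT6 starts after SLOT4 ends; SLOT4 is clear from here.
SLOT7 starts after SLOT6 ends.
Every pair is clear; the schedule has no overlaps.

No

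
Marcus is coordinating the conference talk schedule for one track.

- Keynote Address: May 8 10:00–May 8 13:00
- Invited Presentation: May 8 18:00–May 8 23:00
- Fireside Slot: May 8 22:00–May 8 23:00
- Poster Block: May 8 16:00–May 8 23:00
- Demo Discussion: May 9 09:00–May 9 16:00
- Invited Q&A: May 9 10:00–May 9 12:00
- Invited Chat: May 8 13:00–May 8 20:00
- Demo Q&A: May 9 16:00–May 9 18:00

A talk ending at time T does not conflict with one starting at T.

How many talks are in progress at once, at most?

Walk through starts and ends in time order (an end at T is processed before a start at T):
May 8 10:00 start Keynote Address → 1
May 8 13:00 end Keynote Address → 0
May 8 13:00 start Invited Chat → 1
May 8 16:00 start Poster Block → 2
May 8 18:00 start Invited Presentation → 3
May 8 20:00 end Invited Chat → 2
May 8 22:00 start Fireside Slot → 3
May 8 23:00 end Fireside Slot → 2
May 8 23:00 end Invited Presentation → 1
May 8 23:00 end Poster Block → 0
May 9 09:00 start Demo Discussion → 1
May 9 10:00 start Invited Q&A → 2
May 9 12:00 end Invited Q&A → 1
May 9 16:00 end Demo Discussion → 0
May 9 16:00 start Demo Q&A → 1
May 9 18:00 end Demo Q&A → 0
Peak is 3, at May 8 18:00 (Invited Chat, Invited Presentation, Poster Block).

3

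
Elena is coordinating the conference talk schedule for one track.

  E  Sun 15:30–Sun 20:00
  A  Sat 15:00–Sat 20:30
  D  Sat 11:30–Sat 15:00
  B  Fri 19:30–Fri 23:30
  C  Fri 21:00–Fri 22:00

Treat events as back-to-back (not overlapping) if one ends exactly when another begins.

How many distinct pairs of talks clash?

1

Sorted by start: B, C, D, A, E.
C starts before B ends → B and C overlap.
D starts after B ends, so B has no further overlaps.
D starts after C ends, so C has no further overlaps.
A starts exactly when D ends (back-to-back, no overlap), so D has no further overlaps.
E starts after A ends.
Overlapping pairs: B & C — 1 in total.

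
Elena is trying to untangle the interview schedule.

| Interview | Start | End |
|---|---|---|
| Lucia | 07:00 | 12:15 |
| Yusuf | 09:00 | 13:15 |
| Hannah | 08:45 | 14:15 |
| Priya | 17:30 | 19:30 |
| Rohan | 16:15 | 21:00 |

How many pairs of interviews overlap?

4

Sorted by start: Lucia, Hannah, Yusuf, Rohan, Priya.
Hannah starts before Lucia ends → Lucia and Hannah overlap.
Yusuf starts before Lucia ends → Lucia and Yusuf overlap.
Rohan starts after Lucia ends, so Lucia has no further overlaps.
Yusuf starts before Hannah ends → Hannah and Yusuf overlap.
Rohan starts after Hannah ends, so Hannah has no further overlaps.
Rohan starts after Yusuf ends, so Yusuf has no further overlaps.
Priya starts before Rohan ends → Rohan and Priya overlap.
Overlapping pairs: Hannah & Lucia, Hannah & Yusuf, Lucia & Yusuf, Priya & Rohan — 4 in total.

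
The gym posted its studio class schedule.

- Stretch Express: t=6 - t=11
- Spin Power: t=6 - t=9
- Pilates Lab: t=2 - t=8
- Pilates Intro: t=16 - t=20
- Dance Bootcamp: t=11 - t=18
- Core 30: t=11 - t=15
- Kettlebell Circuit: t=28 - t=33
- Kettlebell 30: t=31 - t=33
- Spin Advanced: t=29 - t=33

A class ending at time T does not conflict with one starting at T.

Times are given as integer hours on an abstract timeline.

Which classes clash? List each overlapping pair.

Sorted by start: Pilates Lab, Stretch Express, Spin Power, Dance Bootcamp, Core 30, Pilates Intro, Kettlebell Circuit, Spin Advanced, Kettlebell 30.
Stretch Express starts before Pilates Lab ends → Pilates Lab and Stretch Express overlap.
Spin Power starts before Pilates Lab ends → Pilates Lab and Spin Power overlap.
Dance Bootcamp starts after Pilates Lab ends, so Pilates Lab has no further overlaps.
Spin Power starts before Stretch Express ends → Stretch Express and Spin Power overlap.
Dance Bootcamp starts exactly when Stretch Express ends (back-to-back, no overlap), so Stretch Express has no further overlaps.
Dance Bootcamp starts after Spin Power ends, so Spin Power has no further overlaps.
Core 30 starts before Dance Bootcamp ends → Dance Bootcamp and Core 30 overlap.
Pilates Intro starts before Dance Bootcamp ends → Dance Bootcamp and Pilates Intro overlap.
Kettlebell Circuit starts after Dance Bootcamp ends, so Dance Bootcamp has no further overlaps.
Pilates Intro starts after Core 30 ends, so Core 30 has no further overlaps.
Kettlebell Circuit starts after Pilates Intro ends, so Pilates Intro has no further overlaps.
Spin Advanced starts before Kettlebell Circuit ends → Kettlebell Circuit and Spin Advanced overlap.
Kettlebell 30 starts before Kettlebell Circuit ends → Kettlebell Circuit and Kettlebell 30 overlap.
Kettlebell 30 starts before Spin Advanced ends → Spin Advanced and Kettlebell 30 overlap.

Core 30 & Dance Bootcamp, Dance Bootcamp & Pilates Intro, Kettlebell 30 & Kettlebell Circuit, Kettlebell 30 & Spin Advanced, Kettlebell Circuit & Spin Advanced, Pilates Lab & Spin Power, Pilates Lab & Stretch Express, Spin Power & Stretch Express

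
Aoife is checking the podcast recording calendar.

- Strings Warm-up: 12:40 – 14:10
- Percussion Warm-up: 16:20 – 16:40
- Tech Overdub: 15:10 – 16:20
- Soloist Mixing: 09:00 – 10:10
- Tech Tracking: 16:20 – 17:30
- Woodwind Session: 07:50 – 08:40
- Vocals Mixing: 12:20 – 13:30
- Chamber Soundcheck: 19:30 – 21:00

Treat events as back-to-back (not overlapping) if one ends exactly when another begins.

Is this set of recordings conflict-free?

Sorted by start: Woodwind Session, Soloist Mixing, Vocals Mixing, Strings Warm-up, Tech Overdub, Tech Tracking, Percussion Warm-up, Chamber Soundcheck.
Soloist Mixing starts after Woodwind Session ends — done with Woodwind Session.
Vocals Mixing starts after Soloist Mixing ends — done with Soloist Mixing.
Strings Warm-up starts before Vocals Mixing ends → Vocals Mixing and Strings Warm-up overlap.
That's a conflict, so the schedule is not conflict-free.

No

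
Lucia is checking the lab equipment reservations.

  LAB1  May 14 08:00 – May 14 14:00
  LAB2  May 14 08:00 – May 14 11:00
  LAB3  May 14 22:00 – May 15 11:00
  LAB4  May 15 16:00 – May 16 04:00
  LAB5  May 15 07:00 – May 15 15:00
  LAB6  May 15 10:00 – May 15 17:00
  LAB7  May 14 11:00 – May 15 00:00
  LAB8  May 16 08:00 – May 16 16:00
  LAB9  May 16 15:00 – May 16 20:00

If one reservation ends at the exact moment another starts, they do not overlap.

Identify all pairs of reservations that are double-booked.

Sorted by start: LAB1, LAB2, LAB7, LAB3, LAB5, LAB6, LAB4, LAB8, LAB9.
LAB2 starts before LAB1 ends → LAB1 and LAB2 overlap.
LAB7 starts before LAB1 ends → LAB1 and LAB7 overlap.
LAB3 starts after LAB1 ends — done with LAB1.
LAB7 starts exactly when LAB2 ends (back-to-back, no overlap) — done with LAB2.
LAB3 starts before LAB7 ends → LAB7 and LAB3 overlap.
LAB5 starts after LAB7 ends — done with LAB7.
LAB5 starts before LAB3 ends → LAB3 and LAB5 overlap.
LAB6 starts before LAB3 ends → LAB3 and LAB6 overlap.
LAB4 starts after LAB3 ends — done with LAB3.
LAB6 starts before LAB5 ends → LAB5 and LAB6 overlap.
LAB4 starts after LAB5 ends — done with LAB5.
LAB4 starts before LAB6 ends → LAB6 and LAB4 overlap.
LAB8 starts after LAB6 ends — done with LAB6.
LAB8 starts after LAB4 ends — done with LAB4.
LAB9 starts before LAB8 ends → LAB8 and LAB9 overlap.

LAB1 & LAB2, LAB1 & LAB7, LAB3 & LAB5, LAB3 & LAB6, LAB3 & LAB7, LAB4 & LAB6, LAB5 & LAB6, LAB8 & LAB9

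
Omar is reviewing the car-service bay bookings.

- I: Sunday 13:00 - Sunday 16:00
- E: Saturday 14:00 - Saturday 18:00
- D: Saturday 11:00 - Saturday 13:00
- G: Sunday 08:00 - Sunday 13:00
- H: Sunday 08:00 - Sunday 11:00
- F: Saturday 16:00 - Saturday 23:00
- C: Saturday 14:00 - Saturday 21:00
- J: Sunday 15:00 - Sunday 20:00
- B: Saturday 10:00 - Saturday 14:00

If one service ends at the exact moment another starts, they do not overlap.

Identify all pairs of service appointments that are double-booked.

Sorted by start: B, D, C, E, F, G, H, I, J.
D starts before B ends → B and D overlap.
C starts exactly when B ends (back-to-back, no overlap), so B has no further overlaps.
C starts after D ends, so D has no further overlaps.
E starts before C ends → C and E overlap.
F starts before C ends → C and F overlap.
G starts after C ends, so C has no further overlaps.
F starts before E ends → E and F overlap.
G starts after E ends, so E has no further overlaps.
G starts after F ends, so F has no further overlaps.
H starts before G ends → G and H overlap.
I starts exactly when G ends (back-to-back, no overlap), so G has no further overlaps.
I starts after H ends, so H has no further overlaps.
J starts before I ends → I and J overlap.

B & D, C & E, C & F, E & F, G & H, I & J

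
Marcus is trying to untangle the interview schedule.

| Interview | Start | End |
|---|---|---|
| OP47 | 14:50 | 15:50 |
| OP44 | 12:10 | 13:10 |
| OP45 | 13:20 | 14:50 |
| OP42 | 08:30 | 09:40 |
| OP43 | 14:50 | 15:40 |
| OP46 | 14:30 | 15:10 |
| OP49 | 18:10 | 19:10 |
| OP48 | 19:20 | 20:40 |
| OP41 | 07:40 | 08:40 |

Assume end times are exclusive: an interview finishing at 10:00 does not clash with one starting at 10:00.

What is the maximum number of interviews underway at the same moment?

Sweep the timeline, counting +1 at each start and −1 at each end (ends before starts at a tie):
07:40 start OP41 → 1
08:30 start OP42 → 2
08:40 end OP41 → 1
09:40 end OP42 → 0
12:10 start OP44 → 1
13:10 end OP44 → 0
13:20 start OP45 → 1
14:30 start OP46 → 2
14:50 end OP45 → 1
14:50 start OP43 → 2
14:50 start OP47 → 3
15:10 end OP46 → 2
15:40 end OP43 → 1
15:50 end OP47 → 0
18:10 start OP49 → 1
19:10 end OP49 → 0
19:20 start OP48 → 1
20:40 end OP48 → 0
Peak is 3, at 14:50 (OP43, OP46, OP47).

3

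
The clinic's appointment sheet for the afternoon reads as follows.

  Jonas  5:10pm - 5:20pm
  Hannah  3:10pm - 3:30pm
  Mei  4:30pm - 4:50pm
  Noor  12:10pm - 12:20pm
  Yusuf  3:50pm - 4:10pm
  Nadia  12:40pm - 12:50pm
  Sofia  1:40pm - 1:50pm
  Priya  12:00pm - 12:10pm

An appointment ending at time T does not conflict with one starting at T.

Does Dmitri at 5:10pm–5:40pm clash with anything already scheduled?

Yes — it overlaps Jonas

Priya: ends 12:10pm at or before Dmitri starts 5:10pm → clear.
Noor: ends 12:20pm at or before Dmitri starts 5:10pm → clear.
Nadia: ends 12:50pm at or before Dmitri starts 5:10pm → clear.
Sofia: ends 1:50pm at or before Dmitri starts 5:10pm → clear.
Hannah: ends 3:30pm at or before Dmitri starts 5:10pm → clear.
Yusuf: ends 4:10pm at or before Dmitri starts 5:10pm → clear.
Mei: ends 4:50pm at or before Dmitri starts 5:10pm → clear.
Jonas: starts 5:10pm before Dmitri ends 5:40pm, and ends 5:20pm after Dmitri starts 5:10pm → overlap.
Dmitri overlaps Jonas.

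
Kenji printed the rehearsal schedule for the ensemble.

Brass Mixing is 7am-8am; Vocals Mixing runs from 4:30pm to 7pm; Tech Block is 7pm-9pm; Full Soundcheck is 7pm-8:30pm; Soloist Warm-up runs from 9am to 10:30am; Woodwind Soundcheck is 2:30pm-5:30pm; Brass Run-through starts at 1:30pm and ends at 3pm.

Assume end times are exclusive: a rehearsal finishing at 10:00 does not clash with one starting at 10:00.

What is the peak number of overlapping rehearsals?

2

Sort all start/end points and keep a running count:
7am start Brass Mixing → 1
8am end Brass Mixing → 0
9am start Soloist Warm-up → 1
10:30am end Soloist Warm-up → 0
1:30pm start Brass Run-through → 1
2:30pm start Woodwind Soundcheck → 2
3pm end Brass Run-through → 1
4:30pm start Vocals Mixing → 2
5:30pm end Woodwind Soundcheck → 1
7pm end Vocals Mixing → 0
7pm start Full Soundcheck → 1
7pm start Tech Block → 2
8:30pm end Full Soundcheck → 1
9pm end Tech Block → 0
Peak is 2, at 2:30pm (Brass Run-through, Woodwind Soundcheck).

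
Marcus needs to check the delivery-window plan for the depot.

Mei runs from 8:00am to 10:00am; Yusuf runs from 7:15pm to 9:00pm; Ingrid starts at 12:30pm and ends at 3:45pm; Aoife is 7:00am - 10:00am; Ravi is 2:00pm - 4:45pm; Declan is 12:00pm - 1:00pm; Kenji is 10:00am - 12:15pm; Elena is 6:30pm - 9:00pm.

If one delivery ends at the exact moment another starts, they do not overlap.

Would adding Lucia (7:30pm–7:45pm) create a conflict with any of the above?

Aoife: ends 10:00am at or before Lucia starts 7:30pm → clear.
Mei: ends 10:00am at or before Lucia starts 7:30pm → clear.
Kenji: ends 12:15pm at or before Lucia starts 7:30pm → clear.
Declan: ends 1:00pm at or before Lucia starts 7:30pm → clear.
Ingrid: ends 3:45pm at or before Lucia starts 7:30pm → clear.
Ravi: ends 4:45pm at or before Lucia starts 7:30pm → clear.
Elena: starts 6:30pm before Lucia ends 7:45pm, and ends 9:00pm after Lucia starts 7:30pm → overlap.
Yusuf: starts 7:15pm before Lucia ends 7:45pm, and ends 9:00pm after Lucia starts 7:30pm → overlap.
Lucia overlaps Yusuf, Elena.

Yes — it overlaps Elena, Yusuf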